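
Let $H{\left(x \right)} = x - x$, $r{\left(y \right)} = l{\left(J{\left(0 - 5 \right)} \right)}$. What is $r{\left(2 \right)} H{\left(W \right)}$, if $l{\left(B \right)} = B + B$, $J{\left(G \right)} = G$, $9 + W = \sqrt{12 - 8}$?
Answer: $0$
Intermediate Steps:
$W = -7$ ($W = -9 + \sqrt{12 - 8} = -9 + \sqrt{4} = -9 + 2 = -7$)
$l{\left(B \right)} = 2 B$
$r{\left(y \right)} = -10$ ($r{\left(y \right)} = 2 \left(0 - 5\right) = 2 \left(-5\right) = -10$)
$H{\left(x \right)} = 0$
$r{\left(2 \right)} H{\left(W \right)} = \left(-10\right) 0 = 0$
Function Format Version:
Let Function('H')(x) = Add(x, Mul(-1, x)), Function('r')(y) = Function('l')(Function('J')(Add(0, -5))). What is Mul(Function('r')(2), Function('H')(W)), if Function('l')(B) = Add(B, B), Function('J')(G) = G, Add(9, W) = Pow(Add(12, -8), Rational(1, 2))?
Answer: 0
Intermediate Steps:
W = -7 (W = Add(-9, Pow(Add(12, -8), Rational(1, 2))) = Add(-9, Pow(4, Rational(1, 2))) = Add(-9, 2) = -7)
Function('l')(B) = Mul(2, B)
Function('r')(y) = -10 (Function('r')(y) = Mul(2, Add(0, -5)) = Mul(2, -5) = -10)
Function('H')(x) = 0
Mul(Function('r')(2), Function('H')(W)) = Mul(-10, 0) = 0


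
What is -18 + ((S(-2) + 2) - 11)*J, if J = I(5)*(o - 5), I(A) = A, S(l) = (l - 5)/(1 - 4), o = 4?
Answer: 46/3 ≈ 15.333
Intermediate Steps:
S(l) = 5/3 - l/3 (S(l) = (-5 + l)/(-3) = (-5 + l)*(-⅓) = 5/3 - l/3)
J = -5 (J = 5*(4 - 5) = 5*(-1) = -5)
-18 + ((S(-2) + 2) - 11)*J = -18 + (((5/3 - ⅓*(-2)) + 2) - 11)*(-5) = -18 + (((5/3 + ⅔) + 2) - 11)*(-5) = -18 + ((7/3 + 2) - 11)*(-5) = -18 + (13/3 - 11)*(-5) = -18 - 20/3*(-5) = -18 + 100/3 = 46/3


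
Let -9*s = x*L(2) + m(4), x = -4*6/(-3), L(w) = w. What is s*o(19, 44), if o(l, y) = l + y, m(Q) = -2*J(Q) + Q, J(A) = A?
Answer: -84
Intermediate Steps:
m(Q) = -Q (m(Q) = -2*Q + Q = -Q)
x = 8 (x = -24*(-⅓) = 8)
s = -4/3 (s = -(8*2 - 1*4)/9 = -(16 - 4)/9 = -⅑*12 = -4/3 ≈ -1.3333)
s*o(19, 44) = -4*(19 + 44)/3 = -4/3*63 = -84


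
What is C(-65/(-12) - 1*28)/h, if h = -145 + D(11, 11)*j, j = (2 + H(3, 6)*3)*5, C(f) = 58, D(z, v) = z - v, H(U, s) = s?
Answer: -2/5 ≈ -0.40000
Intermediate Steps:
j = 100 (j = (2 + 6*3)*5 = (2 + 18)*5 = 20*5 = 100)
h = -145 (h = -145 + (11 - 1*11)*100 = -145 + (11 - 11)*100 = -145 + 0*100 = -145 + 0 = -145)
C(-65/(-12) - 1*28)/h = 58/(-145) = 58*(-1/145) = -2/5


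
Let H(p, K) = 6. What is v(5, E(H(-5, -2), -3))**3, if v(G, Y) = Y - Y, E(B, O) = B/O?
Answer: 0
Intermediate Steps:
v(G, Y) = 0
v(5, E(H(-5, -2), -3))**3 = 0**3 = 0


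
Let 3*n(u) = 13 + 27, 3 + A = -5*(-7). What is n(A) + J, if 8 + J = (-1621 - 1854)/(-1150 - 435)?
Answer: 7157/951 ≈ 7.5258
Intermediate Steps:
A = 32 (A = -3 - 5*(-7) = -3 + 35 = 32)
n(u) = 40/3 (n(u) = (13 + 27)/3 = (⅓)*40 = 40/3)
J = -1841/317 (J = -8 + (-1621 - 1854)/(-1150 - 435) = -8 - 3475/(-1585) = -8 - 3475*(-1/1585) = -8 + 695/317 = -1841/317 ≈ -5.8076)
n(A) + J = 40/3 - 1841/317 = 7157/951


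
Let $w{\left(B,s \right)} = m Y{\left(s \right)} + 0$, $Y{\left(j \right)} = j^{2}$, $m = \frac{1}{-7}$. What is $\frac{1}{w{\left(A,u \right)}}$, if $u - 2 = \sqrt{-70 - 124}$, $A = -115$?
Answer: $- \frac{7}{\left(2 + i \sqrt{194}\right)^{2}} \approx 0.033925 + 0.0099478 i$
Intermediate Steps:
$u = 2 + i \sqrt{194}$ ($u = 2 + \sqrt{-70 - 124} = 2 + \sqrt{-194} = 2 + i \sqrt{194} \approx 2.0 + 13.928 i$)
$m = - \frac{1}{7} \approx -0.14286$
$w{\left(B,s \right)} = - \frac{s^{2}}{7}$ ($w{\left(B,s \right)} = - \frac{s^{2}}{7} + 0 = - \frac{s^{2}}{7}$)
$\frac{1}{w{\left(A,u \right)}} = \frac{1}{\left(- \frac{1}{7}\right) \left(2 + i \sqrt{194}\right)^{2}} = - \frac{7}{\left(2 + i \sqrt{194}\right)^{2}}$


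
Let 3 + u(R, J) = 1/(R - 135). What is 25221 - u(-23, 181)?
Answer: 3985393/158 ≈ 25224.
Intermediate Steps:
u(R, J) = -3 + 1/(-135 + R) (u(R, J) = -3 + 1/(R - 135) = -3 + 1/(-135 + R))
25221 - u(-23, 181) = 25221 - (406 - 3*(-23))/(-135 - 23) = 25221 - (406 + 69)/(-158) = 25221 - (-1)*475/158 = 25221 - 1*(-475/158) = 25221 + 475/158 = 3985393/158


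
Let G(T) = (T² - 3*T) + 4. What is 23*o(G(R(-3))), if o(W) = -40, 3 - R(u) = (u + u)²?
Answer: -920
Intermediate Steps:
R(u) = 3 - 4*u² (R(u) = 3 - (u + u)² = 3 - (2*u)² = 3 - 4*u²)
G(T) = 4 + T² - 3*T
23*o(G(R(-3))) = 23*(-40) = -920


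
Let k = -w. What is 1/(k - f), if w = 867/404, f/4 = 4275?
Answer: -404/6909267 ≈ -5.8472e-5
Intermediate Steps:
f = 17100 (f = 4*4275 = 17100)
w = 867/404 (w = 867*(1/404) = 867/404 ≈ 2.1460)
k = -867/404 (k = -1*867/404 = -867/404 ≈ -2.1460)
1/(k - f) = 1/(-867/404 - 1*17100) = 1/(-867/404 - 17100) = 1/(-6909267/404) = -404/6909267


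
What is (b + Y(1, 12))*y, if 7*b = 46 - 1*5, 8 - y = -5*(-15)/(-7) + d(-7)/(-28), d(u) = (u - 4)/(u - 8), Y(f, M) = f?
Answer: 31484/245 ≈ 128.51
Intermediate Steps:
d(u) = (-4 + u)/(-8 + u)
y = 7871/420 (y = 8 - (-5*(-15)/(-7) + ((-4 - 7)/(-8 - 7))/(-28)) = 8 - (75*(-1/7) + (-11/(-15))*(-1/28)) = 8 - (-75/7 - 1/15*(-11)*(-1/28)) = 8 - (-75/7 + (11/15)*(-1/28)) = 8 - (-75/7 - 11/420) = 8 - 1*(-4511/420) = 8 + 4511/420 = 7871/420 ≈ 18.740)
b = 41/7 (b = (46 - 1*5)/7 = (46 - 5)/7 = (1/7)*41 = 41/7 ≈ 5.8571)
(b + Y(1, 12))*y = (41/7 + 1)*(7871/420) = (48/7)*(7871/420) = 31484/245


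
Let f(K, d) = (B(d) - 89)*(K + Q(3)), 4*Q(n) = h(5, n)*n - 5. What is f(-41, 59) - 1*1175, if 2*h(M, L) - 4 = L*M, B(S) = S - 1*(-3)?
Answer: -1813/8 ≈ -226.63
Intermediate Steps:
B(S) = 3 + S (B(S) = S + 3 = 3 + S)
h(M, L) = 2 + L*M/2 (h(M, L) = 2 + (L*M)/2 = 2 + L*M/2)
Q(n) = -5/4 + n*(2 + 5*n/2)/4 (Q(n) = ((2 + (½)*n*5)*n - 5)/4 = ((2 + 5*n/2)*n - 5)/4 = (n*(2 + 5*n/2) - 5)/4 = (-5 + n*(2 + 5*n/2))/4 = -5/4 + n*(2 + 5*n/2)/4)
f(K, d) = (-86 + d)*(47/8 + K) (f(K, d) = ((3 + d) - 89)*(K + (-5/4 + (⅛)*3*(4 + 5*3))) = (-86 + d)*(K + (-5/4 + (⅛)*3*(4 + 15))) = (-86 + d)*(K + (-5/4 + (⅛)*3*19)) = (-86 + d)*(K + (-5/4 + 57/8)) = (-86 + d)*(K + 47/8) = (-86 + d)*(47/8 + K))
f(-41, 59) - 1*1175 = (-2021/4 - 86*(-41) + (47/8)*59 - 41*59) - 1*1175 = (-2021/4 + 3526 + 2773/8 - 2419) - 1175 = 7587/8 - 1175 = -1813/8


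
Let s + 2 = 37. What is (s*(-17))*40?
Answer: -23800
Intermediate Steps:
s = 35 (s = -2 + 37 = 35)
(s*(-17))*40 = (35*(-17))*40 = -595*40 = -23800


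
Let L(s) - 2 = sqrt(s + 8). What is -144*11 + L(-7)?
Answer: -1581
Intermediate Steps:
L(s) = 2 + sqrt(8 + s) (L(s) = 2 + sqrt(s + 8) = 2 + sqrt(8 + s))
-144*11 + L(-7) = -144*11 + (2 + sqrt(8 - 7)) = -1584 + (2 + sqrt(1)) = -1584 + (2 + 1) = -1584 + 3 = -1581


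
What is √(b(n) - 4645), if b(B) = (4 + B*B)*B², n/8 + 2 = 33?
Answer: √3782983387 ≈ 61506.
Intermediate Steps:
n = 248 (n = -16 + 8*33 = -16 + 264 = 248)
b(B) = B²*(4 + B²) (b(B) = (4 + B²)*B² = B²*(4 + B²))
√(b(n) - 4645) = √(248²*(4 + 248²) - 4645) = √(61504*(4 + 61504) - 4645) = √(61504*61508 - 4645) = √(3782988032 - 4645) = √3782983387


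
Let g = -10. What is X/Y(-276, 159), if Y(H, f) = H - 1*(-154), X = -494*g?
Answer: -2470/61 ≈ -40.492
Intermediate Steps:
X = 4940 (X = -494*(-10) = 4940)
Y(H, f) = 154 + H (Y(H, f) = H + 154 = 154 + H)
X/Y(-276, 159) = 4940/(154 - 276) = 4940/(-122) = 4940*(-1/122) = -2470/61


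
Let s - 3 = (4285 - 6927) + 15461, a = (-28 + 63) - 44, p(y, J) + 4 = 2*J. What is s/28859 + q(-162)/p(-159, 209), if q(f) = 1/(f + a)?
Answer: 907691809/2043044046 ≈ 0.44428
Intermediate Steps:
p(y, J) = -4 + 2*J
a = -9 (a = 35 - 44 = -9)
q(f) = 1/(-9 + f) (q(f) = 1/(f - 9) = 1/(-9 + f))
s = 12822 (s = 3 + ((4285 - 6927) + 15461) = 3 + (-2642 + 15461) = 3 + 12819 = 12822)
s/28859 + q(-162)/p(-159, 209) = 12822/28859 + 1/((-9 - 162)*(-4 + 2*209)) = 12822*(1/28859) + 1/((-171)*(-4 + 418)) = 12822/28859 - 1/171/414 = 12822/28859 - 1/171*1/414 = 12822/28859 - 1/70794 = 907691809/2043044046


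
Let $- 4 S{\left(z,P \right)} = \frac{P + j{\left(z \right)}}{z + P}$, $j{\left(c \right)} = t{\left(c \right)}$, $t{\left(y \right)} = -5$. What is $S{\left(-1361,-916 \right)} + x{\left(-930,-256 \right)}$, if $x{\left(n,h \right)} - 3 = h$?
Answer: $- \frac{768415}{3036} \approx -253.1$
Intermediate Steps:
$j{\left(c \right)} = -5$
$x{\left(n,h \right)} = 3 + h$
$S{\left(z,P \right)} = - \frac{-5 + P}{4 \left(P + z\right)}$ ($S{\left(z,P \right)} = - \frac{\left(P - 5\right) \frac{1}{z + P}}{4} = - \frac{\left(-5 + P\right) \frac{1}{P + z}}{4} = - \frac{\frac{1}{P + z} \left(-5 + P\right)}{4} = - \frac{-5 + P}{4 \left(P + z\right)}$)
$S{\left(-1361,-916 \right)} + x{\left(-930,-256 \right)} = \frac{5 - -916}{4 \left(-916 - 1361\right)} + \left(3 - 256\right) = \frac{5 + 916}{4 \left(-2277\right)} - 253 = \frac{1}{4} \left(- \frac{1}{2277}\right) 921 - 253 = - \frac{307}{3036} - 253 = - \frac{768415}{3036}$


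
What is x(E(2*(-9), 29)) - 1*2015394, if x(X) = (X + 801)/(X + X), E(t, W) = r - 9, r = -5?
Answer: -56431819/28 ≈ -2.0154e+6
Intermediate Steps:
E(t, W) = -14 (E(t, W) = -5 - 9 = -14)
x(X) = (801 + X)/(2*X) (x(X) = (801 + X)/((2*X)) = (801 + X)*(1/(2*X)) = (801 + X)/(2*X))
x(E(2*(-9), 29)) - 1*2015394 = (½)*(801 - 14)/(-14) - 1*2015394 = (½)*(-1/14)*787 - 2015394 = -787/28 - 2015394 = -56431819/28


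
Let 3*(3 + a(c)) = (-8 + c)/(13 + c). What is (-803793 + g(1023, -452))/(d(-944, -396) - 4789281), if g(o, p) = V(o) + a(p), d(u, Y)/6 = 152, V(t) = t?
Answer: 1057251581/6306281973 ≈ 0.16765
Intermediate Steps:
a(c) = -3 + (-8 + c)/(3*(13 + c)) (a(c) = -3 + ((-8 + c)/(13 + c))/3 = -3 + (-8 + c)/(3*(13 + c)))
d(u, Y) = 912 (d(u, Y) = 6*152 = 912)
g(o, p) = o + (-125 - 8*p)/(3*(13 + p))
(-803793 + g(1023, -452))/(d(-944, -396) - 4789281) = (-803793 + (-125 - 8*(-452) + 3*1023*(13 - 452))/(3*(13 - 452)))/(912 - 4789281) = (-803793 + (⅓)*(-125 + 3616 + 3*1023*(-439))/(-439))/(-4788369) = (-803793 + (⅓)*(-1/439)*(-125 + 3616 - 1347291))*(-1/4788369) = (-803793 + (⅓)*(-1/439)*(-1343800))*(-1/4788369) = (-803793 + 1343800/1317)*(-1/4788369) = -1057251581/1317*(-1/4788369) = 1057251581/6306281973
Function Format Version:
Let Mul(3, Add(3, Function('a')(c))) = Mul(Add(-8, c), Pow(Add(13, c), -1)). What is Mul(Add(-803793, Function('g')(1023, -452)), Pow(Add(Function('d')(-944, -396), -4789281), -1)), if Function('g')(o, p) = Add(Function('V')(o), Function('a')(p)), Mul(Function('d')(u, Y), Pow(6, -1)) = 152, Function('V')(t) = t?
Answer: Rational(1057251581, 6306281973) ≈ 0.16765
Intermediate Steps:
Function('a')(c) = Add(-3, Mul(Rational(1, 3), Pow(Add(13, c), -1), Add(-8, c))) (Function('a')(c) = Add(-3, Mul(Rational(1, 3), Mul(Add(-8, c), Pow(Add(13, c), -1)))) = Add(-3, Mul(Rational(1, 3), Mul(Pow(Add(13, c), -1), Add(-8, c)))) = Add(-3, Mul(Rational(1, 3), Pow(Add(13, c), -1), Add(-8, c))))
Function('d')(u, Y) = 912 (Function('d')(u, Y) = Mul(6, 152) = 912)
Function('g')(o, p) = Add(o, Mul(Rational(1, 3), Pow(Add(13, p), -1), Add(-125, Mul(-8, p))))
Mul(Add(-803793, Function('g')(1023, -452)), Pow(Add(Function('d')(-944, -396), -4789281), -1)) = Mul(Add(-803793, Mul(Rational(1, 3), Pow(Add(13, -452), -1), Add(-125, Mul(-8, -452), Mul(3, 1023, Add(13, -452))))), Pow(Add(912, -4789281), -1)) = Mul(Add(-803793, Mul(Rational(1, 3), Pow(-439, -1), Add(-125, 3616, Mul(3, 1023, -439)))), Pow(-4788369, -1)) = Mul(Add(-803793, Mul(Rational(1, 3), Rational(-1, 439), Add(-125, 3616, -1347291))), Rational(-1, 4788369)) = Mul(Add(-803793, Mul(Rational(1, 3), Rational(-1, 439), -1343800)), Rational(-1, 4788369)) = Mul(Add(-803793, Rational(1343800, 1317)), Rational(-1, 4788369)) = Mul(Rational(-1057251581, 1317), Rational(-1, 4788369)) = Rational(1057251581, 6306281973)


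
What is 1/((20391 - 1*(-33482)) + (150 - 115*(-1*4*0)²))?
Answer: 1/54023 ≈ 1.8511e-5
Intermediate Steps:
1/((20391 - 1*(-33482)) + (150 - 115*(-1*4*0)²)) = 1/((20391 + 33482) + (150 - 115*(-4*0)²)) = 1/(53873 + (150 - 115*0²)) = 1/(53873 + (150 - 115*0)) = 1/(53873 + (150 + 0)) = 1/(53873 + 150) = 1/54023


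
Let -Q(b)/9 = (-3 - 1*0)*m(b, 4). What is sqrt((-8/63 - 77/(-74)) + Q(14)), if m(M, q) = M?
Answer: sqrt(915044410)/1554 ≈ 19.466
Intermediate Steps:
Q(b) = 27*b (Q(b) = -9*(-3 - 1*0)*b = -9*(-3 + 0)*b = -(-27)*b = 27*b)
sqrt((-8/63 - 77/(-74)) + Q(14)) = sqrt((-8/63 - 77/(-74)) + 27*14) = sqrt((-8*1/63 - 77*(-1/74)) + 378) = sqrt((-8/63 + 77/74) + 378) = sqrt(4259/4662 + 378) = sqrt(1766495/4662) = sqrt(915044410)/1554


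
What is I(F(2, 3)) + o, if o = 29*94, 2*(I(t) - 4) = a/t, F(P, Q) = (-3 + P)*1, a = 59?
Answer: 5401/2 ≈ 2700.5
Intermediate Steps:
F(P, Q) = -3 + P
I(t) = 4 + 59/(2*t) (I(t) = 4 + (59/t)/2 = 4 + 59/(2*t))
o = 2726
I(F(2, 3)) + o = (4 + 59/(2*(-3 + 2))) + 2726 = (4 + (59/2)/(-1)) + 2726 = (4 + (59/2)*(-1)) + 2726 = (4 - 59/2) + 2726 = -51/2 + 2726 = 5401/2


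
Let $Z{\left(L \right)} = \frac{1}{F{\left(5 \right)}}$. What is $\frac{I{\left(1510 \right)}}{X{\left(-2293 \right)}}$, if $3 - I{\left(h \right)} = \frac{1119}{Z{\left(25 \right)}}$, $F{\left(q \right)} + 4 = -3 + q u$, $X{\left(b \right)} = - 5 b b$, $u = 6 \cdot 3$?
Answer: $\frac{92874}{26289245} \approx 0.0035328$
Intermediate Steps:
$u = 18$
$X{\left(b \right)} = - 5 b^{2}$
$F{\left(q \right)} = -7 + 18 q$ ($F{\left(q \right)} = -4 + \left(-3 + q 18\right) = -4 + \left(-3 + 18 q\right) = -7 + 18 q$)
$Z{\left(L \right)} = \frac{1}{83}$ ($Z{\left(L \right)} = \frac{1}{-7 + 18 \cdot 5} = \frac{1}{-7 + 90} = \frac{1}{83}$)
$I{\left(h \right)} = -92874$ ($I{\left(h \right)} = 3 - 1119 \frac{1}{\frac{1}{83}} = 3 - 1119 \cdot 83 = 3 - 92877 = -92874$)
$\frac{I{\left(1510 \right)}}{X{\left(-2293 \right)}} = - \frac{92874}{\left(-5\right) \left(-2293\right)^{2}} = - \frac{92874}{\left(-5\right) 5257849} = - \frac{92874}{-26289245} = \left(-92874\right) \left(- \frac{1}{26289245}\right) = \frac{92874}{26289245}$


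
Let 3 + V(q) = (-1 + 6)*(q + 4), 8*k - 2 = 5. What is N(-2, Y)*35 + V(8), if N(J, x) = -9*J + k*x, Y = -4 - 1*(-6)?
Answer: 2993/4 ≈ 748.25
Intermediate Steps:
Y = 2 (Y = -4 + 6 = 2)
k = 7/8 (k = ¼ + (⅛)*5 = ¼ + 5/8 = 7/8 ≈ 0.87500)
V(q) = 17 + 5*q (V(q) = -3 + (-1 + 6)*(q + 4) = -3 + 5*(4 + q) = -3 + (20 + 5*q) = 17 + 5*q)
N(J, x) = -9*J + 7*x/8
N(-2, Y)*35 + V(8) = (-9*(-2) + (7/8)*2)*35 + (17 + 5*8) = (18 + 7/4)*35 + (17 + 40) = (79/4)*35 + 57 = 2765/4 + 57 = 2993/4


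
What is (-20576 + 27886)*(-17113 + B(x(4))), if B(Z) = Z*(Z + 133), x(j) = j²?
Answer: -107668990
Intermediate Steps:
B(Z) = Z*(133 + Z)
(-20576 + 27886)*(-17113 + B(x(4))) = (-20576 + 27886)*(-17113 + 4²*(133 + 4²)) = 7310*(-17113 + 16*(133 + 16)) = 7310*(-17113 + 16*149) = 7310*(-17113 + 2384) = 7310*(-14729) = -107668990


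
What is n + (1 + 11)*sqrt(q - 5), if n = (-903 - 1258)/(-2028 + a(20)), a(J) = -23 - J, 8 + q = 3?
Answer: 2161/2071 + 12*I*sqrt(10) ≈ 1.0435 + 37.947*I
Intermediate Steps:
q = -5 (q = -8 + 3 = -5)
n = 2161/2071 (n = (-903 - 1258)/(-2028 + (-23 - 1*20)) = -2161/(-2028 + (-23 - 20)) = -2161/(-2028 - 43) = -2161/(-2071) = -2161*(-1/2071) = 2161/2071 ≈ 1.0435)
n + (1 + 11)*sqrt(q - 5) = 2161/2071 + (1 + 11)*sqrt(-5 - 5) = 2161/2071 + 12*sqrt(-10) = 2161/2071 + 12*(I*sqrt(10)) = 2161/2071 + 12*I*sqrt(10)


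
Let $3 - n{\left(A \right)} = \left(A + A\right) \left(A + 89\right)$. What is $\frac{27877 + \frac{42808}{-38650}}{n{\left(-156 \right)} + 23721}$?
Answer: $\frac{179567207}{18165500} \approx 9.8851$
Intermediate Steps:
$n{\left(A \right)} = 3 - 2 A \left(89 + A\right)$ ($n{\left(A \right)} = 3 - \left(A + A\right) \left(A + 89\right) = 3 - 2 A \left(89 + A\right)$)
$\frac{27877 + \frac{42808}{-38650}}{n{\left(-156 \right)} + 23721} = \frac{27877 + \frac{42808}{-38650}}{\left(3 - -27768 - 2 \left(-156\right)^{2}\right) + 23721} = \frac{27877 + 42808 \left(- \frac{1}{38650}\right)}{\left(3 + 27768 - 48672\right) + 23721} = \frac{27877 - \frac{21404}{19325}}{\left(3 + 27768 - 48672\right) + 23721} = \frac{538701621}{19325 \left(-20901 + 23721\right)} = \frac{538701621}{19325 \cdot 2820} = \frac{538701621}{19325} \cdot \frac{1}{2820} = \frac{179567207}{18165500}$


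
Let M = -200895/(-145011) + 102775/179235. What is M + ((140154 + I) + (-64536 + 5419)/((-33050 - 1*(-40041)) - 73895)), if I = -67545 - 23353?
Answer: 5710429759162248059/115926998714856 ≈ 49259.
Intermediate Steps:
M = 3394061390/1732736439 (M = -200895*(-1/145011) + 102775*(1/179235) = 66965/48337 + 20555/35847 = 3394061390/1732736439 ≈ 1.9588)
I = -90898
M + ((140154 + I) + (-64536 + 5419)/((-33050 - 1*(-40041)) - 73895)) = 3394061390/1732736439 + ((140154 - 90898) + (-64536 + 5419)/((-33050 - 1*(-40041)) - 73895)) = 3394061390/1732736439 + (49256 - 59117/((-33050 + 40041) - 73895)) = 3394061390/1732736439 + (49256 - 59117/(6991 - 73895)) = 3394061390/1732736439 + (49256 - 59117/(-66904)) = 3394061390/1732736439 + (49256 - 59117*(-1/66904)) = 3394061390/1732736439 + (49256 + 59117/66904) = 3394061390/1732736439 + 3295482541/66904 = 5710429759162248059/115926998714856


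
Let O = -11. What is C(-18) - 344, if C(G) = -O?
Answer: -333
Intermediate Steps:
C(G) = 11 (C(G) = -1*(-11) = 11)
C(-18) - 344 = 11 - 344 = -333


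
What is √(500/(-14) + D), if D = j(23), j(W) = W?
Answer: I*√623/7 ≈ 3.5657*I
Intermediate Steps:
D = 23
√(500/(-14) + D) = √(500/(-14) + 23) = √(500*(-1/14) + 23) = √(-250/7 + 23) = √(-89/7) = I*√623/7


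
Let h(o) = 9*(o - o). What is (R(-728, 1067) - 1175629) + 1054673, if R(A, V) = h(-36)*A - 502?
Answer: -121458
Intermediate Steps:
h(o) = 0 (h(o) = 9*0 = 0)
R(A, V) = -502 (R(A, V) = 0*A - 502 = 0 - 502 = -502)
(R(-728, 1067) - 1175629) + 1054673 = (-502 - 1175629) + 1054673 = -1176131 + 1054673 = -121458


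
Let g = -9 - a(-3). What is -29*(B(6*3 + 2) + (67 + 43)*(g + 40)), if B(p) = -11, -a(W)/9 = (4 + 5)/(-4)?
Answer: -67947/2 ≈ -33974.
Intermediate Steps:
a(W) = 81/4 (a(W) = -9*(4 + 5)/(-4) = -81*(-1)/4 = -9*(-9/4) = 81/4)
g = -117/4 (g = -9 - 1*81/4 = -9 - 81/4 = -117/4 ≈ -29.250)
-29*(B(6*3 + 2) + (67 + 43)*(g + 40)) = -29*(-11 + (67 + 43)*(-117/4 + 40)) = -29*(-11 + 110*(43/4)) = -29*(-11 + 2365/2) = -29*2343/2 = -67947/2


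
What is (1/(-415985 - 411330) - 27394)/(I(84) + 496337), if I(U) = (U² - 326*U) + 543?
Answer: -22663467111/394258617880 ≈ -0.057484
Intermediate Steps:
I(U) = 543 + U² - 326*U
(1/(-415985 - 411330) - 27394)/(I(84) + 496337) = (1/(-415985 - 411330) - 27394)/((543 + 84² - 326*84) + 496337) = (1/(-827315) - 27394)/((543 + 7056 - 27384) + 496337) = (-1/827315 - 27394)/(-19785 + 496337) = -22663467111/827315/476552 = -22663467111/827315*1/476552 = -22663467111/394258617880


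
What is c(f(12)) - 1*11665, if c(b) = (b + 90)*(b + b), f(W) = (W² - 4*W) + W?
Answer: 31103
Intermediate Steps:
f(W) = W² - 3*W
c(b) = 2*b*(90 + b) (c(b) = (90 + b)*(2*b) = 2*b*(90 + b))
c(f(12)) - 1*11665 = 2*(12*(-3 + 12))*(90 + 12*(-3 + 12)) - 1*11665 = 2*(12*9)*(90 + 12*9) - 11665 = 2*108*(90 + 108) - 11665 = 2*108*198 - 11665 = 42768 - 11665 = 31103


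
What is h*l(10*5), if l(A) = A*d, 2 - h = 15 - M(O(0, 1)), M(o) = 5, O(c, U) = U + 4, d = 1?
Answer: -400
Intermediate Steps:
O(c, U) = 4 + U
h = -8 (h = 2 - (15 - 1*5) = 2 - (15 - 5) = 2 - 1*10 = 2 - 10 = -8)
l(A) = A (l(A) = A*1 = A)
h*l(10*5) = -80*5 = -8*50 = -400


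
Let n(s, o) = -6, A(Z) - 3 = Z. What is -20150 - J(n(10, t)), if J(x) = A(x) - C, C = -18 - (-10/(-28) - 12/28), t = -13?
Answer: -282309/14 ≈ -20165.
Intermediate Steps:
A(Z) = 3 + Z
C = -251/14 (C = -18 - (-10*(-1/28) - 12*1/28) = -18 - (5/14 - 3/7) = -18 - 1*(-1/14) = -18 + 1/14 = -251/14 ≈ -17.929)
J(x) = 293/14 + x (J(x) = (3 + x) - 1*(-251/14) = (3 + x) + 251/14 = 293/14 + x)
-20150 - J(n(10, t)) = -20150 - (293/14 - 6) = -20150 - 1*209/14 = -20150 - 209/14 = -282309/14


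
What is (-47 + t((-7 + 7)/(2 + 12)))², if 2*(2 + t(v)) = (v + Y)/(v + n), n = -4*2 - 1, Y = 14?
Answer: 200704/81 ≈ 2477.8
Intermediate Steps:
n = -9 (n = -8 - 1 = -9)
t(v) = -2 + (14 + v)/(2*(-9 + v)) (t(v) = -2 + ((v + 14)/(v - 9))/2 = -2 + ((14 + v)/(-9 + v))/2 = -2 + (14 + v)/(2*(-9 + v)))
(-47 + t((-7 + 7)/(2 + 12)))² = (-47 + (50 - 3*(-7 + 7)/(2 + 12))/(2*(-9 + (-7 + 7)/(2 + 12))))² = (-47 + (50 - 0/14)/(2*(-9 + 0/14)))² = (-47 + (50 - 0/14)/(2*(-9 + 0*(1/14))))² = (-47 + (50 - 3*0)/(2*(-9 + 0)))² = (-47 + (½)*(50 + 0)/(-9))² = (-47 + (½)*(-⅑)*50)² = (-47 - 25/9)² = (-448/9)² = 200704/81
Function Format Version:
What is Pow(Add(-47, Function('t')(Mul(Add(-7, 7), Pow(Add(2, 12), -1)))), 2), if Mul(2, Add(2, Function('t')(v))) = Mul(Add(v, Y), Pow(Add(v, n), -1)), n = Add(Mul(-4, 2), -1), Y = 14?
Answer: Rational(200704, 81) ≈ 2477.8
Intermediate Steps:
n = -9 (n = Add(-8, -1) = -9)
Function('t')(v) = Add(-2, Mul(Rational(1, 2), Pow(Add(-9, v), -1), Add(14, v))) (Function('t')(v) = Add(-2, Mul(Rational(1, 2), Mul(Add(v, 14), Pow(Add(v, -9), -1)))) = Add(-2, Mul(Rational(1, 2), Mul(Add(14, v), Pow(Add(-9, v), -1)))) = Add(-2, Mul(Rational(1, 2), Mul(Pow(Add(-9, v), -1), Add(14, v)))) = Add(-2, Mul(Rational(1, 2), Pow(Add(-9, v), -1), Add(14, v))))
Pow(Add(-47, Function('t')(Mul(Add(-7, 7), Pow(Add(2, 12), -1)))), 2) = Pow(Add(-47, Mul(Rational(1, 2), Pow(Add(-9, Mul(Add(-7, 7), Pow(Add(2, 12), -1))), -1), Add(50, Mul(-3, Mul(Add(-7, 7), Pow(Add(2, 12), -1)))))), 2) = Pow(Add(-47, Mul(Rational(1, 2), Pow(Add(-9, Mul(0, Pow(14, -1))), -1), Add(50, Mul(-3, Mul(0, Pow(14, -1)))))), 2) = Pow(Add(-47, Mul(Rational(1, 2), Pow(Add(-9, Mul(0, Rational(1, 14))), -1), Add(50, Mul(-3, Mul(0, Rational(1, 14)))))), 2) = Pow(Add(-47, Mul(Rational(1, 2), Pow(Add(-9, 0), -1), Add(50, Mul(-3, 0)))), 2) = Pow(Add(-47, Mul(Rational(1, 2), Pow(-9, -1), Add(50, 0))), 2) = Pow(Add(-47, Mul(Rational(1, 2), Rational(-1, 9), 50)), 2) = Pow(Add(-47, Rational(-25, 9)), 2) = Pow(Rational(-448, 9), 2) = Rational(200704, 81)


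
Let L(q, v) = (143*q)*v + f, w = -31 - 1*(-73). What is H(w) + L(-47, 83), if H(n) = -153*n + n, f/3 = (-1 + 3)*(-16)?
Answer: -564323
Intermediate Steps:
f = -96 (f = 3*((-1 + 3)*(-16)) = 3*(2*(-16)) = 3*(-32) = -96)
w = 42 (w = -31 + 73 = 42)
L(q, v) = -96 + 143*q*v (L(q, v) = (143*q)*v - 96 = 143*q*v - 96 = -96 + 143*q*v)
H(n) = -152*n
H(w) + L(-47, 83) = -152*42 + (-96 + 143*(-47)*83) = -6384 + (-96 - 557843) = -6384 - 557939 = -564323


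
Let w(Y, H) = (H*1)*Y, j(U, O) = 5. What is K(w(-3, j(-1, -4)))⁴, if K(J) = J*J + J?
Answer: 1944810000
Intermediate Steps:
w(Y, H) = H*Y
K(J) = J + J² (K(J) = J² + J = J + J²)
K(w(-3, j(-1, -4)))⁴ = ((5*(-3))*(1 + 5*(-3)))⁴ = (-15*(1 - 15))⁴ = (-15*(-14))⁴ = 210⁴ = 1944810000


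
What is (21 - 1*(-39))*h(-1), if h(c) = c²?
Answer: 60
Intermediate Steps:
(21 - 1*(-39))*h(-1) = (21 - 1*(-39))*(-1)² = (21 + 39)*1 = 60*1 = 60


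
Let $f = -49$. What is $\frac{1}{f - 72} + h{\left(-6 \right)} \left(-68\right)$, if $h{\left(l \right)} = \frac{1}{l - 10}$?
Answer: $\frac{2053}{484} \approx 4.2417$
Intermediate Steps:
$h{\left(l \right)} = \frac{1}{-10 + l}$
$\frac{1}{f - 72} + h{\left(-6 \right)} \left(-68\right) = \frac{1}{-49 - 72} + \frac{1}{-10 - 6} \left(-68\right) = \frac{1}{-121} + \frac{1}{-16} \left(-68\right) = - \frac{1}{121} - - \frac{17}{4} = - \frac{1}{121} + \frac{17}{4} = \frac{2053}{484}$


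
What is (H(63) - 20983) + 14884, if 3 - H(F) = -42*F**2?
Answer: 160602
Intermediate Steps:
H(F) = 3 + 42*F**2 (H(F) = 3 - (-42)*F**2 = 3 + 42*F**2)
(H(63) - 20983) + 14884 = ((3 + 42*63**2) - 20983) + 14884 = ((3 + 42*3969) - 20983) + 14884 = ((3 + 166698) - 20983) + 14884 = (166701 - 20983) + 14884 = 145718 + 14884 = 160602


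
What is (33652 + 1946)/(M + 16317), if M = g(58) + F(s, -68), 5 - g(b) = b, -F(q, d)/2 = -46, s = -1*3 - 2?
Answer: 5933/2726 ≈ 2.1764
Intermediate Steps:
s = -5 (s = -3 - 2 = -5)
F(q, d) = 92 (F(q, d) = -2*(-46) = 92)
g(b) = 5 - b
M = 39 (M = (5 - 1*58) + 92 = (5 - 58) + 92 = -53 + 92 = 39)
(33652 + 1946)/(M + 16317) = (33652 + 1946)/(39 + 16317) = 35598/16356 = 35598*(1/16356) = 5933/2726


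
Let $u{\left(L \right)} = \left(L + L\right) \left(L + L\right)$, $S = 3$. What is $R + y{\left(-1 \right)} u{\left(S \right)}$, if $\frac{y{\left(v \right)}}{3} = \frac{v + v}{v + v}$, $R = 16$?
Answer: $124$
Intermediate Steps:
$u{\left(L \right)} = 4 L^{2}$ ($u{\left(L \right)} = 2 L 2 L = 4 L^{2}$)
$y{\left(v \right)} = 3$ ($y{\left(v \right)} = 3 \frac{v + v}{v + v} = 3 \frac{2 v}{2 v} = 3 \cdot 2 v \frac{1}{2 v} = 3 \cdot 1 = 3$)
$R + y{\left(-1 \right)} u{\left(S \right)} = 16 + 3 \cdot 4 \cdot 3^{2} = 16 + 3 \cdot 4 \cdot 9 = 16 + 3 \cdot 36 = 16 + 108 = 124$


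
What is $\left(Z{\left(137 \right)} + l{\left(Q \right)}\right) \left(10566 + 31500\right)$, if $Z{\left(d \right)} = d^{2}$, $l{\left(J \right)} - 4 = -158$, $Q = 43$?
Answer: $783058590$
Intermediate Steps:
$l{\left(J \right)} = -154$ ($l{\left(J \right)} = 4 - 158 = -154$)
$\left(Z{\left(137 \right)} + l{\left(Q \right)}\right) \left(10566 + 31500\right) = \left(137^{2} - 154\right) \left(10566 + 31500\right) = \left(18769 - 154\right) 42066 = 18615 \cdot 42066 = 783058590$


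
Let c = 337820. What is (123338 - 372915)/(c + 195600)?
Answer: -249577/533420 ≈ -0.46788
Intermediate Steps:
(123338 - 372915)/(c + 195600) = (123338 - 372915)/(337820 + 195600) = -249577/533420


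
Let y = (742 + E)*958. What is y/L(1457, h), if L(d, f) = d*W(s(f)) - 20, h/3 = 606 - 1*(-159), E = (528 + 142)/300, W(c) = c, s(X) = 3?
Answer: 10694633/65265 ≈ 163.86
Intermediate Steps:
E = 67/30 (E = 670*(1/300) = 67/30 ≈ 2.2333)
h = 2295 (h = 3*(606 - 1*(-159)) = 3*(606 + 159) = 3*765 = 2295)
L(d, f) = -20 + 3*d (L(d, f) = d*3 - 20 = 3*d - 20 = -20 + 3*d)
y = 10694633/15 (y = (742 + 67/30)*958 = (22327/30)*958 = 10694633/15 ≈ 7.1298e+5)
y/L(1457, h) = 10694633/(15*(-20 + 3*1457)) = 10694633/(15*(-20 + 4371)) = (10694633/15)/4351 = (10694633/15)*(1/4351) = 10694633/65265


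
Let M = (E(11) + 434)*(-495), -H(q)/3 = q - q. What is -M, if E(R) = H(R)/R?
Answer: 214830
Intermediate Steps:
H(q) = 0 (H(q) = -3*(q - q) = -3*0 = 0)
E(R) = 0 (E(R) = 0/R = 0)
M = -214830 (M = (0 + 434)*(-495) = 434*(-495) = -214830)
-M = -1*(-214830) = 214830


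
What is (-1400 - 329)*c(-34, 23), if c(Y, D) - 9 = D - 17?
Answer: -25935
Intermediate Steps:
c(Y, D) = -8 + D (c(Y, D) = 9 + (D - 17) = 9 + (-17 + D) = -8 + D)
(-1400 - 329)*c(-34, 23) = (-1400 - 329)*(-8 + 23) = -1729*15 = -25935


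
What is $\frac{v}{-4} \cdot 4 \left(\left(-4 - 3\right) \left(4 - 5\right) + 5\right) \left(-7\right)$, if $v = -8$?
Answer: $-672$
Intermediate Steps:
$\frac{v}{-4} \cdot 4 \left(\left(-4 - 3\right) \left(4 - 5\right) + 5\right) \left(-7\right) = - \frac{8}{-4} \cdot 4 \left(\left(-4 - 3\right) \left(4 - 5\right) + 5\right) \left(-7\right) = \left(-8\right) \left(- \frac{1}{4}\right) 4 \left(\left(-7\right) \left(-1\right) + 5\right) \left(-7\right) = 2 \cdot 4 \left(7 + 5\right) \left(-7\right) = 2 \cdot 4 \cdot 12 \left(-7\right) = 2 \cdot 48 \left(-7\right) = 96 \left(-7\right) = -672$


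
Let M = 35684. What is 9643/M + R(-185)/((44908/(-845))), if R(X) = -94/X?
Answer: 3863973551/14823097916 ≈ 0.26067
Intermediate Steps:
9643/M + R(-185)/((44908/(-845))) = 9643/35684 + (-94/(-185))/((44908/(-845))) = 9643*(1/35684) + (-94*(-1/185))/((44908*(-1/845))) = 9643/35684 + 94/(185*(-44908/845)) = 9643/35684 + (94/185)*(-845/44908) = 9643/35684 - 7943/830798 = 3863973551/14823097916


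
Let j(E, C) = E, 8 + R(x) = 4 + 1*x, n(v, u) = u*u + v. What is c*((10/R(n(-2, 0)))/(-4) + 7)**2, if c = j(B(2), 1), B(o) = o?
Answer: 7921/72 ≈ 110.01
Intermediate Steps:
n(v, u) = v + u**2 (n(v, u) = u**2 + v = v + u**2)
R(x) = -4 + x (R(x) = -8 + (4 + 1*x) = -8 + (4 + x) = -4 + x)
c = 2
c*((10/R(n(-2, 0)))/(-4) + 7)**2 = 2*((10/(-4 + (-2 + 0**2)))/(-4) + 7)**2 = 2*((10/(-4 + (-2 + 0)))*(-1/4) + 7)**2 = 2*((10/(-4 - 2))*(-1/4) + 7)**2 = 2*((10/(-6))*(-1/4) + 7)**2 = 2*((10*(-1/6))*(-1/4) + 7)**2 = 2*(-5/3*(-1/4) + 7)**2 = 2*(5/12 + 7)**2 = 2*(89/12)**2 = 2*(7921/144) = 7921/72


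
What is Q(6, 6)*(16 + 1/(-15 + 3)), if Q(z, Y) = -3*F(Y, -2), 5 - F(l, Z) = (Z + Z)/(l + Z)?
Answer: -573/2 ≈ -286.50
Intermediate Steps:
F(l, Z) = 5 - 2*Z/(Z + l) (F(l, Z) = 5 - (Z + Z)/(l + Z) = 5 - 2*Z/(Z + l))
Q(z, Y) = -3*(-6 + 5*Y)/(-2 + Y) (Q(z, Y) = -3*(3*(-2) + 5*Y)/(-2 + Y) = -3*(-6 + 5*Y)/(-2 + Y))
Q(6, 6)*(16 + 1/(-15 + 3)) = (3*(6 - 5*6)/(-2 + 6))*(16 + 1/(-15 + 3)) = (3*(6 - 30)/4)*(16 + 1/(-12)) = (3*(1/4)*(-24))*(16 - 1/12) = -18*191/12 = -573/2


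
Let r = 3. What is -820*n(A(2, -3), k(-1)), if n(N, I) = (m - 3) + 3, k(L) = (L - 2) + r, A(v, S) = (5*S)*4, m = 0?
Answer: 0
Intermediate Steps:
A(v, S) = 20*S
k(L) = 1 + L (k(L) = (L - 2) + 3 = (-2 + L) + 3 = 1 + L)
n(N, I) = 0 (n(N, I) = (0 - 3) + 3 = -3 + 3 = 0)
-820*n(A(2, -3), k(-1)) = -820*0 = 0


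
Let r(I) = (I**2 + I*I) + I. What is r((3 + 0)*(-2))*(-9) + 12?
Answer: -582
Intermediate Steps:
r(I) = I + 2*I**2 (r(I) = (I**2 + I**2) + I = 2*I**2 + I = I + 2*I**2)
r((3 + 0)*(-2))*(-9) + 12 = (((3 + 0)*(-2))*(1 + 2*((3 + 0)*(-2))))*(-9) + 12 = ((3*(-2))*(1 + 2*(3*(-2))))*(-9) + 12 = -6*(1 + 2*(-6))*(-9) + 12 = -6*(1 - 12)*(-9) + 12 = -6*(-11)*(-9) + 12 = 66*(-9) + 12 = -594 + 12 = -582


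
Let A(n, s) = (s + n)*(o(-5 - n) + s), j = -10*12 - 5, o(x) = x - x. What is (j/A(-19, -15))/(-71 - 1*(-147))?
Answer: -25/7752 ≈ -0.0032250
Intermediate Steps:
o(x) = 0
j = -125 (j = -120 - 5 = -125)
A(n, s) = s*(n + s) (A(n, s) = (s + n)*(0 + s) = (n + s)*s = s*(n + s))
(j/A(-19, -15))/(-71 - 1*(-147)) = (-125*(-1/(15*(-19 - 15))))/(-71 - 1*(-147)) = (-125/((-15*(-34))))/(-71 + 147) = -125/510/76 = -125*1/510*(1/76) = -25/102*1/76 = -25/7752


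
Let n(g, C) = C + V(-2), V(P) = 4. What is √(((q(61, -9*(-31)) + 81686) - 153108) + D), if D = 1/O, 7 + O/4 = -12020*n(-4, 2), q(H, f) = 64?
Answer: I*√1484904072220855/144254 ≈ 267.13*I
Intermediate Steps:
n(g, C) = 4 + C (n(g, C) = C + 4 = 4 + C)
O = -288508 (O = -28 + 4*(-12020*(4 + 2)) = -28 + 4*(-12020*6) = -28 + 4*(-72120) = -28 - 288480 = -288508)
D = -1/288508 (D = 1/(-288508) = -1/288508 ≈ -3.4661e-6)
√(((q(61, -9*(-31)) + 81686) - 153108) + D) = √(((64 + 81686) - 153108) - 1/288508) = √((81750 - 153108) - 1/288508) = √(-71358 - 1/288508) = √(-20587353865/288508) = I*√1484904072220855/144254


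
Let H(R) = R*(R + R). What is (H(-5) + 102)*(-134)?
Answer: -20368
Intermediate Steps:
H(R) = 2*R² (H(R) = R*(2*R) = 2*R²)
(H(-5) + 102)*(-134) = (2*(-5)² + 102)*(-134) = (2*25 + 102)*(-134) = (50 + 102)*(-134) = 152*(-134) = -20368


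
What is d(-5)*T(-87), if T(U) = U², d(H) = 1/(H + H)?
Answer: -7569/10 ≈ -756.90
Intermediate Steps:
d(H) = 1/(2*H)
d(-5)*T(-87) = ((½)/(-5))*(-87)² = ((½)*(-⅕))*7569 = -⅒*7569 = -7569/10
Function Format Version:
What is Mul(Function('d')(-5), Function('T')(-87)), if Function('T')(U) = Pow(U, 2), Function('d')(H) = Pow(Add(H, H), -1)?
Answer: Rational(-7569, 10) ≈ -756.90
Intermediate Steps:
Function('d')(H) = Mul(Rational(1, 2), Pow(H, -1)) (Function('d')(H) = Pow(Mul(2, H), -1) = Mul(Rational(1, 2), Pow(H, -1)))
Mul(Function('d')(-5), Function('T')(-87)) = Mul(Mul(Rational(1, 2), Pow(-5, -1)), Pow(-87, 2)) = Mul(Mul(Rational(1, 2), Rational(-1, 5)), 7569) = Mul(Rational(-1, 10), 7569) = Rational(-7569, 10)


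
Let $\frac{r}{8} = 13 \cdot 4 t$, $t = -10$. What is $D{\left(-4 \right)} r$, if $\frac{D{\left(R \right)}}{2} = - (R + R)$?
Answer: $-66560$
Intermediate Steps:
$r = -4160$ ($r = 8 \cdot 13 \cdot 4 \left(-10\right) = 8 \cdot 52 \left(-10\right) = 8 \left(-520\right) = -4160$)
$D{\left(R \right)} = - 4 R$ ($D{\left(R \right)} = 2 \left(- (R + R)\right) = 2 \left(- 2 R\right) = - 4 R$)
$D{\left(-4 \right)} r = \left(-4\right) \left(-4\right) \left(-4160\right) = 16 \left(-4160\right) = -66560$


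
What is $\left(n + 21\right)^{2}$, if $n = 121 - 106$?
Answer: $1296$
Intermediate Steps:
$n = 15$
$\left(n + 21\right)^{2} = \left(15 + 21\right)^{2} = 36^{2} = 1296$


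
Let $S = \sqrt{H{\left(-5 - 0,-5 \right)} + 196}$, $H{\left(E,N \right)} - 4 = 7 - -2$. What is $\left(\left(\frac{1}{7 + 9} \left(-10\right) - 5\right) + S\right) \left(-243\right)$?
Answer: $\frac{10935}{8} - 243 \sqrt{209} \approx -2146.1$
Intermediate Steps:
$H{\left(E,N \right)} = 13$ ($H{\left(E,N \right)} = 4 + \left(7 - -2\right) = 4 + \left(7 + 2\right) = 4 + 9 = 13$)
$S = \sqrt{209}$ ($S = \sqrt{13 + 196} = \sqrt{209} \approx 14.457$)
$\left(\left(\frac{1}{7 + 9} \left(-10\right) - 5\right) + S\right) \left(-243\right) = \left(\left(\frac{1}{7 + 9} \left(-10\right) - 5\right) + \sqrt{209}\right) \left(-243\right) = \left(\left(\frac{1}{16} \left(-10\right) - 5\right) + \sqrt{209}\right) \left(-243\right) = \left(\left(- \frac{5}{8} - 5\right) + \sqrt{209}\right) \left(-243\right) = \left(- \frac{45}{8} + \sqrt{209}\right) \left(-243\right) = \frac{10935}{8} - 243 \sqrt{209}$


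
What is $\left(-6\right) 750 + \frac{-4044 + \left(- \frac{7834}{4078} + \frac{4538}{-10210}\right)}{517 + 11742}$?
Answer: $- \frac{574265049225456}{127605095605} \approx -4500.3$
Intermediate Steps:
$\left(-6\right) 750 + \frac{-4044 + \left(- \frac{7834}{4078} + \frac{4538}{-10210}\right)}{517 + 11742} = -4500 + \frac{-4044 + \left(\left(-7834\right) \frac{1}{4078} + 4538 \left(- \frac{1}{10210}\right)\right)}{12259} = -4500 + \left(-4044 - \frac{24622776}{10409095}\right) \frac{1}{12259} = -4500 - \frac{42119002956}{127605095605} = - \frac{574265049225456}{127605095605}$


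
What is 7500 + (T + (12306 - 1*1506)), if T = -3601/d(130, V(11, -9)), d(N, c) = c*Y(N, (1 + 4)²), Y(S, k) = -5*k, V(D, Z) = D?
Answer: 25166101/1375 ≈ 18303.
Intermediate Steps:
d(N, c) = -125*c (d(N, c) = c*(-5*(1 + 4)²) = c*(-5*5²) = c*(-5*25) = c*(-125) = -125*c)
T = 3601/1375 (T = -3601/((-125*11)) = -3601/(-1375) = -3601*(-1/1375) = 3601/1375 ≈ 2.6189)
7500 + (T + (12306 - 1*1506)) = 7500 + (3601/1375 + (12306 - 1*1506)) = 7500 + (3601/1375 + (12306 - 1506)) = 7500 + (3601/1375 + 10800) = 7500 + 14853601/1375 = 25166101/1375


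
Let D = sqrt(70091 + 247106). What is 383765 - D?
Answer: 383765 - sqrt(317197) ≈ 3.8320e+5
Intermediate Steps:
D = sqrt(317197) ≈ 563.20
383765 - D = 383765 - sqrt(317197)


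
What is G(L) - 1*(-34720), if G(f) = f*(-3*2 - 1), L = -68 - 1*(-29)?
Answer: 34993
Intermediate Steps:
L = -39 (L = -68 + 29 = -39)
G(f) = -7*f (G(f) = f*(-6 - 1) = f*(-7) = -7*f)
G(L) - 1*(-34720) = -7*(-39) - 1*(-34720) = 273 + 34720 = 34993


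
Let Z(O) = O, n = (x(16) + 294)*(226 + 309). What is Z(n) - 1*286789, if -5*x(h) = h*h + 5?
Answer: -157426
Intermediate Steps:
x(h) = -1 - h²/5 (x(h) = -(h*h + 5)/5 = -(h² + 5)/5 = -(5 + h²)/5 = -1 - h²/5)
n = 129363 (n = ((-1 - ⅕*16²) + 294)*(226 + 309) = ((-1 - ⅕*256) + 294)*535 = ((-1 - 256/5) + 294)*535 = (-261/5 + 294)*535 = (1209/5)*535 = 129363)
Z(n) - 1*286789 = 129363 - 1*286789 = 129363 - 286789 = -157426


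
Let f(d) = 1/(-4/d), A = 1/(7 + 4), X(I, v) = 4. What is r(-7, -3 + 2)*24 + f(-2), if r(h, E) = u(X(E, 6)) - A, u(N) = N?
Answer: 2075/22 ≈ 94.318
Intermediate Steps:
A = 1/11 ≈ 0.090909
r(h, E) = 43/11 (r(h, E) = 4 - 1*1/11 = 4 - 1/11 = 43/11)
f(d) = -d/4
r(-7, -3 + 2)*24 + f(-2) = (43/11)*24 - ¼*(-2) = 1032/11 + ½ = 2075/22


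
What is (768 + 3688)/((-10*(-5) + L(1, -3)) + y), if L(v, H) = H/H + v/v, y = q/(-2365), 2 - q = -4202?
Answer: 1317305/14847 ≈ 88.725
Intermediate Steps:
q = 4204 (q = 2 - 1*(-4202) = 2 + 4202 = 4204)
y = -4204/2365 (y = 4204/(-2365) = 4204*(-1/2365) = -4204/2365 ≈ -1.7776)
L(v, H) = 2 (L(v, H) = 1 + 1 = 2)
(768 + 3688)/((-10*(-5) + L(1, -3)) + y) = (768 + 3688)/((-10*(-5) + 2) - 4204/2365) = 4456/((50 + 2) - 4204/2365) = 4456/(52 - 4204/2365) = 4456/(118776/2365) = 4456*(2365/118776) = 1317305/14847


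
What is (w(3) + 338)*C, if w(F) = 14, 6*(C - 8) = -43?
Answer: 880/3 ≈ 293.33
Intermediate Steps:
C = ⅚ (C = 8 + (⅙)*(-43) = 8 - 43/6 = ⅚ ≈ 0.83333)
(w(3) + 338)*C = (14 + 338)*(⅚) = 352*(⅚) = 880/3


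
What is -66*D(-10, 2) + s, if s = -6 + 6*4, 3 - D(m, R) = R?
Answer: -48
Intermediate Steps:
D(m, R) = 3 - R
s = 18 (s = -6 + 24 = 18)
-66*D(-10, 2) + s = -66*(3 - 1*2) + 18 = -66*(3 - 2) + 18 = -66*1 + 18 = -66 + 18 = -48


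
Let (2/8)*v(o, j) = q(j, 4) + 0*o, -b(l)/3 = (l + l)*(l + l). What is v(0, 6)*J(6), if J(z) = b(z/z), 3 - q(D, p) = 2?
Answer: -48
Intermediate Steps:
b(l) = -12*l² (b(l) = -3*(l + l)*(l + l) = -3*2*l*2*l = -12*l²)
q(D, p) = 1 (q(D, p) = 3 - 1*2 = 3 - 2 = 1)
v(o, j) = 4 (v(o, j) = 4*(1 + 0*o) = 4*(1 + 0) = 4*1 = 4)
J(z) = -12 (J(z) = -12*(z/z)² = -12*1² = -12*1 = -12)
v(0, 6)*J(6) = 4*(-12) = -48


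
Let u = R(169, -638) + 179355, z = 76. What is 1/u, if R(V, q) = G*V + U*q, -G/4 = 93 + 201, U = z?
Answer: -1/67877 ≈ -1.4733e-5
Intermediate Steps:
U = 76
G = -1176 (G = -4*(93 + 201) = -4*294 = -1176)
R(V, q) = -1176*V + 76*q
u = -67877 (u = (-1176*169 + 76*(-638)) + 179355 = (-198744 - 48488) + 179355 = -247232 + 179355 = -67877)
1/u = 1/(-67877) = -1/67877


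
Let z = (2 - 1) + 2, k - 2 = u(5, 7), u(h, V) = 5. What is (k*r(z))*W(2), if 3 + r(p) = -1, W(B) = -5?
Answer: 140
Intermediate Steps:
k = 7 (k = 2 + 5 = 7)
z = 3 (z = 1 + 2 = 3)
r(p) = -4 (r(p) = -3 - 1 = -4)
(k*r(z))*W(2) = (7*(-4))*(-5) = -28*(-5) = 140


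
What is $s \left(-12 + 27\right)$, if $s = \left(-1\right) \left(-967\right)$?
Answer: $14505$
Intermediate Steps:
$s = 967$
$s \left(-12 + 27\right) = 967 \left(-12 + 27\right) = 967 \cdot 15 = 14505$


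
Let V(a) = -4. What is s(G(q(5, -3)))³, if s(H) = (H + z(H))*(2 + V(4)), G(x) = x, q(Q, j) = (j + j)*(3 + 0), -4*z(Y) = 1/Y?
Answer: 2171747375/46656 ≈ 46548.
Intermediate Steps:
z(Y) = -1/(4*Y)
q(Q, j) = 6*j (q(Q, j) = (2*j)*3 = 6*j)
s(H) = 1/(2*H) - 2*H (s(H) = (H - 1/(4*H))*(2 - 4) = (H - 1/(4*H))*(-2) = 1/(2*H) - 2*H)
s(G(q(5, -3)))³ = (1/(2*((6*(-3)))) - 12*(-3))³ = ((½)/(-18) - 2*(-18))³ = ((½)*(-1/18) + 36)³ = (-1/36 + 36)³ = (1295/36)³ = 2171747375/46656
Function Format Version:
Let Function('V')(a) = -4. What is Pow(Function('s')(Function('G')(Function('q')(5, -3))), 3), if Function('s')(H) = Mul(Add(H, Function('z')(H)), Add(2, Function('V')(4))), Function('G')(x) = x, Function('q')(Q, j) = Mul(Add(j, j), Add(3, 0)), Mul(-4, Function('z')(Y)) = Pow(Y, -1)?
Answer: Rational(2171747375, 46656) ≈ 46548.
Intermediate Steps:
Function('z')(Y) = Mul(Rational(-1, 4), Pow(Y, -1))
Function('q')(Q, j) = Mul(6, j) (Function('q')(Q, j) = Mul(Mul(2, j), 3) = Mul(6, j))
Function('s')(H) = Add(Mul(Rational(1, 2), Pow(H, -1)), Mul(-2, H)) (Function('s')(H) = Mul(Add(H, Mul(Rational(-1, 4), Pow(H, -1))), Add(2, -4)) = Mul(Add(H, Mul(Rational(-1, 4), Pow(H, -1))), -2) = Add(Mul(Rational(1, 2), Pow(H, -1)), Mul(-2, H)))
Pow(Function('s')(Function('G')(Function('q')(5, -3))), 3) = Pow(Add(Mul(Rational(1, 2), Pow(Mul(6, -3), -1)), Mul(-2, Mul(6, -3))), 3) = Pow(Add(Mul(Rational(1, 2), Pow(-18, -1)), Mul(-2, -18)), 3) = Pow(Add(Mul(Rational(1, 2), Rational(-1, 18)), 36), 3) = Pow(Add(Rational(-1, 36), 36), 3) = Pow(Rational(1295, 36), 3) = Rational(2171747375, 46656)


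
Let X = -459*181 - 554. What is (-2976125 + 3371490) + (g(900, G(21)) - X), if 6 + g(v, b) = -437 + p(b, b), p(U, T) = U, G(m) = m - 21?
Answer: 478555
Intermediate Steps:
G(m) = -21 + m
g(v, b) = -443 + b (g(v, b) = -6 + (-437 + b) = -443 + b)
X = -83633 (X = -83079 - 554 = -83633)
(-2976125 + 3371490) + (g(900, G(21)) - X) = (-2976125 + 3371490) + ((-443 + (-21 + 21)) - 1*(-83633)) = 395365 + ((-443 + 0) + 83633) = 395365 + (-443 + 83633) = 395365 + 83190 = 478555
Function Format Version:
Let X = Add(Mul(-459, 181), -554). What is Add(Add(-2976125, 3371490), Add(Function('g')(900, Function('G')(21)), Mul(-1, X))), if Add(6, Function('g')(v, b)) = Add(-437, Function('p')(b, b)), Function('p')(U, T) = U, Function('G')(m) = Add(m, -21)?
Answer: 478555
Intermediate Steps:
Function('G')(m) = Add(-21, m)
Function('g')(v, b) = Add(-443, b) (Function('g')(v, b) = Add(-6, Add(-437, b)) = Add(-443, b))
X = -83633 (X = Add(-83079, -554) = -83633)
Add(Add(-2976125, 3371490), Add(Function('g')(900, Function('G')(21)), Mul(-1, X))) = Add(Add(-2976125, 3371490), Add(Add(-443, Add(-21, 21)), Mul(-1, -83633))) = Add(395365, Add(Add(-443, 0), 83633)) = Add(395365, Add(-443, 83633)) = Add(395365, 83190) = 478555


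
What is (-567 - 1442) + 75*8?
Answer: -1409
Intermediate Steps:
(-567 - 1442) + 75*8 = -2009 + 600 = -1409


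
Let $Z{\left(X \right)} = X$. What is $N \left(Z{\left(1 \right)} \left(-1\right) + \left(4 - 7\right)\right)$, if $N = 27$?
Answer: $-108$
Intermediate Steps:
$N \left(Z{\left(1 \right)} \left(-1\right) + \left(4 - 7\right)\right) = 27 \left(1 \left(-1\right) + \left(4 - 7\right)\right) = 27 \left(-1 + \left(4 - 7\right)\right) = 27 \left(-1 - 3\right) = 27 \left(-4\right) = -108$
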